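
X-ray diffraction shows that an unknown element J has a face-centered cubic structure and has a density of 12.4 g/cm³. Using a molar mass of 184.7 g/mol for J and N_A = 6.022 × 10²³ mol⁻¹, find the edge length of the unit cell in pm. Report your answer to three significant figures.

With Z = 4 atoms per FCC cell, a³ = Z·M/(N_A·ρ) = 4 × 184.7 / (6.022 × 10²³ × 12.40 g/cm³) = 9.894 × 10^-23 cm³.
a = (9.894 × 10^-23)^(1/3) = 4.625 × 10^-8 cm = 463 pm.

463 pm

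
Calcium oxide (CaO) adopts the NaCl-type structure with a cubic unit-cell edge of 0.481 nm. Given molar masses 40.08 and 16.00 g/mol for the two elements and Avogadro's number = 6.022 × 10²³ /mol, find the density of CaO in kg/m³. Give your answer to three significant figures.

The NaCl-type structure contains Z = 4 formula units per cell; M(CaO) = 40.08 + 16.00 = 56.08 g/mol.
a³ = (4.810 × 10^-8 cm)³ = 1.113 × 10^-22 cm³.
ρ = 4 × 56.08 / (6.022 × 10²³ × 1.113 × 10^-22) = 3.347 g/cm³ = 3350 kg/m³.

3350 kg/m³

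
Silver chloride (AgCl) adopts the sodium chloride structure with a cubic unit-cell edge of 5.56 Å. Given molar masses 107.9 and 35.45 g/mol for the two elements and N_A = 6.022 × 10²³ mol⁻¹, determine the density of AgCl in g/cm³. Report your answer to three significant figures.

5.54 g/cm³

The sodium chloride structure contains Z = 4 formula units per cell; M(AgCl) = 107.9 + 35.45 = 143.35 g/mol.
a³ = (5.560 × 10^-8 cm)³ = 1.719 × 10^-22 cm³.
ρ = 4 × 143.35 / (6.022 × 10²³ × 1.719 × 10^-22) = 5.540 g/cm³.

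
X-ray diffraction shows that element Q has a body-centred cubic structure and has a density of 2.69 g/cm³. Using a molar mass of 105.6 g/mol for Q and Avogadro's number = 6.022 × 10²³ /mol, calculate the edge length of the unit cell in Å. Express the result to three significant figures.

5.07 Å

With Z = 2 atoms per BCC cell, a³ = Z·M/(N_A·ρ) = 2 × 105.6 / (6.022 × 10²³ × 2.690 g/cm³) = 1.304 × 10^-22 cm³.
a = (1.304 × 10^-22)^(1/3) = 5.071 × 10^-8 cm = 5.07 Å.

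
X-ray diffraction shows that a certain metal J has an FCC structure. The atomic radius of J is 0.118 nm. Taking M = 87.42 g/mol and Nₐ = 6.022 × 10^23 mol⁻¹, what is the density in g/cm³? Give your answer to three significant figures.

15.6 g/cm³

In an FCC lattice, atoms touch along the face diagonal, so √2·a = 4r, giving a = 0.3338 nm = 3.338 × 10^-8 cm.
With Z = 4, ρ = Z·M/(N_A·a³) = 4 × 87.42 / (6.022 × 10²³ × 3.718 × 10^-23) = 15.62 g/cm³.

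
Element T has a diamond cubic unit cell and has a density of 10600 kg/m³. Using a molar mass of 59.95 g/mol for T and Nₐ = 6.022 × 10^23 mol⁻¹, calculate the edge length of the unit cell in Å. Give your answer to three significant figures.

4.22 Å

With Z = 8 atoms per diamond cubic cell, a³ = Z·M/(N_A·ρ) = 8 × 59.95 / (6.022 × 10²³ × 10.60 g/cm³) = 7.513 × 10^-23 cm³.
a = (7.513 × 10^-23)^(1/3) = 4.220 × 10^-8 cm = 4.22 Å.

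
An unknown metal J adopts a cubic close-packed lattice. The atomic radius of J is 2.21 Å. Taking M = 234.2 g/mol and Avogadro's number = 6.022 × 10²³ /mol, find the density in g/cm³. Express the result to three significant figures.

6.37 g/cm³

In an FCC lattice, atoms touch along the face diagonal, so √2·a = 4r, giving a = 6.251 Å = 6.251 × 10^-8 cm.
With Z = 4, ρ = Z·M/(N_A·a³) = 4 × 234.2 / (6.022 × 10²³ × 2.442 × 10^-22) = 6.369 g/cm³.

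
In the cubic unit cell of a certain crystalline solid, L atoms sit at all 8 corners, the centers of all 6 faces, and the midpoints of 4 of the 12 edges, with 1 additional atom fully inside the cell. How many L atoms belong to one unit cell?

Corner atoms are shared by 8 cells (1/8 each), face atoms by 2 (1/2 each), edge atoms by 4 (1/4 each), interior atoms are unshared.
Net atoms = 8 × 1/8 + 6 × 1/2 + 4 × 1/4 + 1 = 1 + 3 + 1 + 1 = 6.

6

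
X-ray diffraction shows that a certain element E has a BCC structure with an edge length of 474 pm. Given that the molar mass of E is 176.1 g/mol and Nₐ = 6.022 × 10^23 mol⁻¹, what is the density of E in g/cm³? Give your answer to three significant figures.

5.49 g/cm³

A BCC unit cell contains Z = 2 atoms.
Cell volume: a³ = (474 pm)³ = (4.740 × 10^-8 cm)³ = 1.065 × 10^-22 cm³.
ρ = Z·M/(N_A·a³) = 2 × 176.1 / (6.022 × 10²³ × 1.065 × 10^-22) = 5.492 g/cm³.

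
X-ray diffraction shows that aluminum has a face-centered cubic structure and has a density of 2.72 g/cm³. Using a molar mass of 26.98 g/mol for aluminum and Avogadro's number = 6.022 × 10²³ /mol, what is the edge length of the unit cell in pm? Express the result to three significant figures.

404 pm

With Z = 4 atoms per FCC cell, a³ = Z·M/(N_A·ρ) = 4 × 26.98 / (6.022 × 10²³ × 2.720 g/cm³) = 6.589 × 10^-23 cm³.
a = (6.589 × 10^-23)^(1/3) = 4.039 × 10^-8 cm = 404 pm.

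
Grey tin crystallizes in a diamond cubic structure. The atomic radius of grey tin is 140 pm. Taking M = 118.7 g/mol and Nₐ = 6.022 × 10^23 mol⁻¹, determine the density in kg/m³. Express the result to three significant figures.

5830 kg/m³

In a diamond cubic lattice, nearest neighbors lie along the body diagonal with √3·a = 8r, giving a = 646.6 pm = 6.466 × 10^-8 cm.
With Z = 8, ρ = Z·M/(N_A·a³) = 8 × 118.7 / (6.022 × 10²³ × 2.704 × 10^-22) = 5.832 g/cm³ = 5830 kg/m³.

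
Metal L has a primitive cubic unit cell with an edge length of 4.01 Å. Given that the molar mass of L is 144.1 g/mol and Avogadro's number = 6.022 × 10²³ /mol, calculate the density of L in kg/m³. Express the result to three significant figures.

3710 kg/m³

A simple cubic unit cell contains Z = 1 atom.
Cell volume: a³ = (4.01 Å)³ = (4.010 × 10^-8 cm)³ = 6.448 × 10^-23 cm³.
ρ = Z·M/(N_A·a³) = 1 × 144.1 / (6.022 × 10²³ × 6.448 × 10^-23) = 3.711 g/cm³ = 3710 kg/m³.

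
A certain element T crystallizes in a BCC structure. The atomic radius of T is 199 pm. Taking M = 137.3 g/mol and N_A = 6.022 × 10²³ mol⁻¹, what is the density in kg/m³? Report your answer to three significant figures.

In a BCC lattice, atoms touch along the body diagonal, so √3·a = 4r, giving a = 459.6 pm = 4.596 × 10^-8 cm.
With Z = 2, ρ = Z·M/(N_A·a³) = 2 × 137.3 / (6.022 × 10²³ × 9.706 × 10^-23) = 4.698 g/cm³ = 4700 kg/m³.

4700 kg/m³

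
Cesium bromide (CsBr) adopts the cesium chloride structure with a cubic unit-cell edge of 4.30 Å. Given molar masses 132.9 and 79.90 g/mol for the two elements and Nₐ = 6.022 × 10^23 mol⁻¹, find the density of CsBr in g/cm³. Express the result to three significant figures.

The cesium chloride structure contains Z = 1 formula unit per cell; M(CsBr) = 132.9 + 79.90 = 212.8 g/mol.
a³ = (4.300 × 10^-8 cm)³ = 7.951 × 10^-23 cm³.
ρ = 1 × 212.8 / (6.022 × 10²³ × 7.951 × 10^-23) = 4.445 g/cm³.

4.44 g/cm³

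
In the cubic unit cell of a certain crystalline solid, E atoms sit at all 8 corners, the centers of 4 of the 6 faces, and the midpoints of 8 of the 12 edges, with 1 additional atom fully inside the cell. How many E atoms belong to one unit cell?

6

Corner atoms are shared by 8 cells (1/8 each), face atoms by 2 (1/2 each), edge atoms by 4 (1/4 each), interior atoms are unshared.
Net atoms = 8 × 1/8 + 4 × 1/2 + 8 × 1/4 + 1 = 1 + 2 + 2 + 1 = 6.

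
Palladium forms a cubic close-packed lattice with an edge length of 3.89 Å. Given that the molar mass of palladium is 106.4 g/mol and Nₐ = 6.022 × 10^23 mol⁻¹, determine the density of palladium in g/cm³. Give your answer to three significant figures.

An FCC unit cell contains Z = 4 atoms.
Cell volume: a³ = (3.89 Å)³ = (3.890 × 10^-8 cm)³ = 5.886 × 10^-23 cm³.
ρ = Z·M/(N_A·a³) = 4 × 106.4 / (6.022 × 10²³ × 5.886 × 10^-23) = 12.01 g/cm³.

12.0 g/cm³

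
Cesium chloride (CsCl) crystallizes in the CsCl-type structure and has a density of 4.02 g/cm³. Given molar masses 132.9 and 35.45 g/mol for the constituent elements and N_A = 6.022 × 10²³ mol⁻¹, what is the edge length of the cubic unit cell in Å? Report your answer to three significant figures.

4.11 Å

M(CsCl) = 168.35 g/mol; Z = 1 formula unit per cell.
a³ = Z·M/(N_A·ρ) = 1 × 168.35 / (6.022 × 10²³ × 4.02) = 6.954 × 10^-23 cm³, so a = 4.112 × 10^-8 cm = 4.11 Å.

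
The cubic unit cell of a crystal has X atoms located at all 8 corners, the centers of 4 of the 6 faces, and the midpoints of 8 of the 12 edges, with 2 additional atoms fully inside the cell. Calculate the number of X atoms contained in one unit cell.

Corner atoms are shared by 8 cells (1/8 each), face atoms by 2 (1/2 each), edge atoms by 4 (1/4 each), interior atoms are unshared.
Net atoms = 8 × 1/8 + 4 × 1/2 + 8 × 1/4 + 2 = 1 + 2 + 2 + 2 = 7.

7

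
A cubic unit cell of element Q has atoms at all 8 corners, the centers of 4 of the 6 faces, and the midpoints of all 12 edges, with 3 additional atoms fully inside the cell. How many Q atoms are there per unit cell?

Corner atoms are shared by 8 cells (1/8 each), face atoms by 2 (1/2 each), edge atoms by 4 (1/4 each), interior atoms are unshared.
Net atoms = 8 × 1/8 + 4 × 1/2 + 12 × 1/4 + 3 = 1 + 2 + 3 + 3 = 9.

9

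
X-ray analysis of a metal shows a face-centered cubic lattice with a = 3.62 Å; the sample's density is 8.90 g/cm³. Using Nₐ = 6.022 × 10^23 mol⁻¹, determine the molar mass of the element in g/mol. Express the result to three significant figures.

An FCC cell has Z = 4 atoms; a = 3.620 × 10^-8 cm.
M = ρ·N_A·a³/Z = 8.90 × 6.022 × 10²³ × 4.744 × 10^-23 / 4 = 63.6 g/mol.

63.6 g/mol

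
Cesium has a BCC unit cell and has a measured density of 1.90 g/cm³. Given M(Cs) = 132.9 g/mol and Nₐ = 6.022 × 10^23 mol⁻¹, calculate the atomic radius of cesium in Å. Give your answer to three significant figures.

For a BCC cell (Z = 2), a³ = Z·M/(N_A·ρ) = 2 × 132.9 / (6.022 × 10²³ × 1.900) = 2.323 × 10^-22 cm³, so a = 6.147 × 10^-8 cm = 6.147 Å.
Atoms touch along the body diagonal, so √3·a = 4r, so r = 0.4330 × a = 2.66 Å.

2.66 Å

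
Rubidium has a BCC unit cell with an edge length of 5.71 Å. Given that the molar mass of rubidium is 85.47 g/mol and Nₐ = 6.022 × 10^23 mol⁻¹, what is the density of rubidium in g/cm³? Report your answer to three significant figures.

1.52 g/cm³

A BCC unit cell contains Z = 2 atoms.
Cell volume: a³ = (5.71 Å)³ = (5.710 × 10^-8 cm)³ = 1.862 × 10^-22 cm³.
ρ = Z·M/(N_A·a³) = 2 × 85.47 / (6.022 × 10²³ × 1.862 × 10^-22) = 1.525 g/cm³.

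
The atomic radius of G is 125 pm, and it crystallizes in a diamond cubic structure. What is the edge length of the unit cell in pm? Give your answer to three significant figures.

577 pm

In a diamond cubic lattice, nearest neighbors lie along the body diagonal with √3·a = 8r.
a = 8r/√3 = 8 × 125 / 1.7321 = 577 pm.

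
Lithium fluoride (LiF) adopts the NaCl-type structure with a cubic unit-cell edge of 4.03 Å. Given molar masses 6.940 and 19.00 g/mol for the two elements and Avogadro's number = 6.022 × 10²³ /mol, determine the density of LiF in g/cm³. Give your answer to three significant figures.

The NaCl-type structure contains Z = 4 formula units per cell; M(LiF) = 6.940 + 19.00 = 25.94 g/mol.
a³ = (4.030 × 10^-8 cm)³ = 6.545 × 10^-23 cm³.
ρ = 4 × 25.94 / (6.022 × 10²³ × 6.545 × 10^-23) = 2.633 g/cm³.

2.63 g/cm³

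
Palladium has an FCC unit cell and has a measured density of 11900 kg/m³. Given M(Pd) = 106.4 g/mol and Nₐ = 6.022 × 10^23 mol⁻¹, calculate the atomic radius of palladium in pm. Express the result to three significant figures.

138 pm

For an FCC cell (Z = 4), a³ = Z·M/(N_A·ρ) = 4 × 106.4 / (6.022 × 10²³ × 11.90) = 5.939 × 10^-23 cm³, so a = 3.902 × 10^-8 cm = 390.2 pm.
Atoms touch along the face diagonal, so √2·a = 4r, so r = 0.3536 × a = 138 pm.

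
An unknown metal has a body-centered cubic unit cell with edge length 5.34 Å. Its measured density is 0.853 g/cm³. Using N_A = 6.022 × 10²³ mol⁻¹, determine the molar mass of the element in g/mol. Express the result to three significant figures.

A BCC cell has Z = 2 atoms; a = 5.340 × 10^-8 cm.
M = ρ·N_A·a³/Z = 0.853 × 6.022 × 10²³ × 1.523 × 10^-22 / 2 = 39.1 g/mol.

39.1 g/mol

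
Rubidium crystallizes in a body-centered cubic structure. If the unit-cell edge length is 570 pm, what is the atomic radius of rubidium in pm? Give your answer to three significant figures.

In a BCC lattice, atoms touch along the body diagonal, so √3·a = 4r.
r = √3·a/4 = 1.7321 × 570 / 4 = 247 pm.

247 pm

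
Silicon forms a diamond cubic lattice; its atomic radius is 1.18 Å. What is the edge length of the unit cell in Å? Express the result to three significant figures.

5.45 Å

In a diamond cubic lattice, nearest neighbors lie along the body diagonal with √3·a = 8r.
a = 8r/√3 = 8 × 1.18 / 1.7321 = 5.45 Å.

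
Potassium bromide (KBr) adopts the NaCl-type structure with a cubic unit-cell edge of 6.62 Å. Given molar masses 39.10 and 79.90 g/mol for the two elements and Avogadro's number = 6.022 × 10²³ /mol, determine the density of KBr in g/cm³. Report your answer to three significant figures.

2.72 g/cm³

The NaCl-type structure contains Z = 4 formula units per cell; M(KBr) = 39.10 + 79.90 = 119.0 g/mol.
a³ = (6.620 × 10^-8 cm)³ = 2.901 × 10^-22 cm³.
ρ = 4 × 119.0 / (6.022 × 10²³ × 2.901 × 10^-22) = 2.725 g/cm³.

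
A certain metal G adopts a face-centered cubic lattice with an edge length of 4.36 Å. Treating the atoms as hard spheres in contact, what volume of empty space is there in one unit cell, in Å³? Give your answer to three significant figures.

In an FCC lattice atoms touch along the face diagonal, so √2·a = 4r, so r = 0.3536a = 1.541 Å.
V_cell = a³ = 82.88 Å³; V_atoms = 4 × (4/3)πr³ = 61.37 Å³.
Empty space = 82.88 − 61.37 = 21.5 Å³.

21.5 Å³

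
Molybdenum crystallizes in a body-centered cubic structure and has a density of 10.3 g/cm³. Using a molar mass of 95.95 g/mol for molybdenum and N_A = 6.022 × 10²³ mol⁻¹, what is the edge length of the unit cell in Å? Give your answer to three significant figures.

With Z = 2 atoms per BCC cell, a³ = Z·M/(N_A·ρ) = 2 × 95.95 / (6.022 × 10²³ × 10.30 g/cm³) = 3.094 × 10^-23 cm³.
a = (3.094 × 10^-23)^(1/3) = 3.139 × 10^-8 cm = 3.14 Å.

3.14 Å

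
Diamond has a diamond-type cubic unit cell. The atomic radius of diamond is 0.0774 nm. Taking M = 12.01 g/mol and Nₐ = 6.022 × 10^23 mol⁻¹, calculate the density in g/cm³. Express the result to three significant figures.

3.49 g/cm³

In a diamond cubic lattice, nearest neighbors lie along the body diagonal with √3·a = 8r, giving a = 0.3575 nm = 3.575 × 10^-8 cm.
With Z = 8, ρ = Z·M/(N_A·a³) = 8 × 12.01 / (6.022 × 10²³ × 4.569 × 10^-23) = 3.492 g/cm³.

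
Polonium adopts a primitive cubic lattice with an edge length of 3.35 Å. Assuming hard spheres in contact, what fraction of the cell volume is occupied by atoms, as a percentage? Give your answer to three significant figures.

52.4%

In a simple cubic lattice atoms touch along the cell edge, so a = 2r, so r = 0.5000a = 1.675 Å.
Packing fraction = Z·(4/3)πr³ / a³ = 1 × (4/3)π × (1.675)³ / (3.35)³ = 0.5236 = 52.4%.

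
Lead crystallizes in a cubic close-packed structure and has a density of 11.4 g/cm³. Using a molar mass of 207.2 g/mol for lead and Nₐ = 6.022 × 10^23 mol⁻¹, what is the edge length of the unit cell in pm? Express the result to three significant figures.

494 pm

With Z = 4 atoms per FCC cell, a³ = Z·M/(N_A·ρ) = 4 × 207.2 / (6.022 × 10²³ × 11.40 g/cm³) = 1.207 × 10^-22 cm³.
a = (1.207 × 10^-22)^(1/3) = 4.942 × 10^-8 cm = 494 pm.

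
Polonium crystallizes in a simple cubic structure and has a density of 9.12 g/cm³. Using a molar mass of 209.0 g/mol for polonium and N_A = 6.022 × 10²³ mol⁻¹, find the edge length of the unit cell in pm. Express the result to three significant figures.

336 pm

With Z = 1 atom per simple cubic cell, a³ = Z·M/(N_A·ρ) = 1 × 209.0 / (6.022 × 10²³ × 9.120 g/cm³) = 3.805 × 10^-23 cm³.
a = (3.805 × 10^-23)^(1/3) = 3.364 × 10^-8 cm = 336 pm.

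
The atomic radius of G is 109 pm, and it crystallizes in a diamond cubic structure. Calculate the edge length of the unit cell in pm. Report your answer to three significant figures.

503 pm

In a diamond cubic lattice, nearest neighbors lie along the body diagonal with √3·a = 8r.
a = 8r/√3 = 8 × 109 / 1.7321 = 503 pm.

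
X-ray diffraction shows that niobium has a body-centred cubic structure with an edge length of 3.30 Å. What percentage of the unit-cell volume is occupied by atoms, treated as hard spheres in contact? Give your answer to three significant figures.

In a BCC lattice atoms touch along the body diagonal, so √3·a = 4r, so r = 0.4330a = 1.429 Å.
Packing fraction = Z·(4/3)πr³ / a³ = 2 × (4/3)π × (1.429)³ / (3.30)³ = 0.6802 = 68.0%.

68.0%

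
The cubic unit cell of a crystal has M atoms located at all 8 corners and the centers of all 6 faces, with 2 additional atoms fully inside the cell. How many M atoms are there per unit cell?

Corner atoms are shared by 8 cells (1/8 each), face atoms by 2 (1/2 each), interior atoms are unshared.
Net atoms = 8 × 1/8 + 6 × 1/2 + 2 = 1 + 3 + 2 = 6.

6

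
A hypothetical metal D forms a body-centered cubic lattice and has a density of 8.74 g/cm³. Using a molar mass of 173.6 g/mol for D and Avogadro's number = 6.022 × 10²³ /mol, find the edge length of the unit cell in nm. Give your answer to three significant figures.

0.404 nm

With Z = 2 atoms per BCC cell, a³ = Z·M/(N_A·ρ) = 2 × 173.6 / (6.022 × 10²³ × 8.740 g/cm³) = 6.597 × 10^-23 cm³.
a = (6.597 × 10^-23)^(1/3) = 4.041 × 10^-8 cm = 0.404 nm.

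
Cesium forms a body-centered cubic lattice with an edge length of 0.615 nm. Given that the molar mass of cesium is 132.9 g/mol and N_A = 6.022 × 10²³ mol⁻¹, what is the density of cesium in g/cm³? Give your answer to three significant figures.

A BCC unit cell contains Z = 2 atoms.
Cell volume: a³ = (0.615 nm)³ = (6.150 × 10^-8 cm)³ = 2.326 × 10^-22 cm³.
ρ = Z·M/(N_A·a³) = 2 × 132.9 / (6.022 × 10²³ × 2.326 × 10^-22) = 1.898 g/cm³.

1.90 g/cm³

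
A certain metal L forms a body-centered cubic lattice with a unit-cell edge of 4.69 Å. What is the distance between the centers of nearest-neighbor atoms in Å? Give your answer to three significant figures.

In a BCC structure, atoms touch along the body diagonal, so √3·a = 4r; the nearest-neighbor distance equals 2r = 0.8660·a.
d = 0.8660 × 4.69 = 4.06 Å.

4.06 Å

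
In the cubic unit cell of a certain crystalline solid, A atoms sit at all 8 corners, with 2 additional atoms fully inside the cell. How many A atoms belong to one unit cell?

3

Corner atoms are shared by 8 cells (1/8 each), interior atoms are unshared.
Net atoms = 8 × 1/8 + 2 = 1 + 2 = 3.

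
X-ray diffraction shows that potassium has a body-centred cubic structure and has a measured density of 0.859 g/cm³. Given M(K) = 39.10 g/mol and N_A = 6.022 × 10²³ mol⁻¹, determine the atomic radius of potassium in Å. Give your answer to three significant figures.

For a BCC cell (Z = 2), a³ = Z·M/(N_A·ρ) = 2 × 39.10 / (6.022 × 10²³ × 0.8590) = 1.512 × 10^-22 cm³, so a = 5.327 × 10^-8 cm = 5.327 Å.
Atoms touch along the body diagonal, so √3·a = 4r, so r = 0.4330 × a = 2.31 Å.

2.31 Å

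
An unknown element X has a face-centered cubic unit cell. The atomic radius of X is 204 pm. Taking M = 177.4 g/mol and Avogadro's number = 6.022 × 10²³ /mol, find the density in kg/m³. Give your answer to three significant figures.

6130 kg/m³

In an FCC lattice, atoms touch along the face diagonal, so √2·a = 4r, giving a = 577.0 pm = 5.770 × 10^-8 cm.
With Z = 4, ρ = Z·M/(N_A·a³) = 4 × 177.4 / (6.022 × 10²³ × 1.921 × 10^-22) = 6.134 g/cm³ = 6130 kg/m³.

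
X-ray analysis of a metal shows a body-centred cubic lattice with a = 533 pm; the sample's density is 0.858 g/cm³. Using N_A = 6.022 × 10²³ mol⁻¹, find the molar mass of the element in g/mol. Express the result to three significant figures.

39.1 g/mol

A BCC cell has Z = 2 atoms; a = 5.330 × 10^-8 cm.
M = ρ·N_A·a³/Z = 0.858 × 6.022 × 10²³ × 1.514 × 10^-22 / 2 = 39.1 g/mol.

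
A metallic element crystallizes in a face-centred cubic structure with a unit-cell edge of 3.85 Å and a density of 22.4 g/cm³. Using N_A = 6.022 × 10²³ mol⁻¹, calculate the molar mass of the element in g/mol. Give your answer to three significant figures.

An FCC cell has Z = 4 atoms; a = 3.850 × 10^-8 cm.
M = ρ·N_A·a³/Z = 22.4 × 6.022 × 10²³ × 5.707 × 10^-23 / 4 = 192 g/mol.

192 g/mol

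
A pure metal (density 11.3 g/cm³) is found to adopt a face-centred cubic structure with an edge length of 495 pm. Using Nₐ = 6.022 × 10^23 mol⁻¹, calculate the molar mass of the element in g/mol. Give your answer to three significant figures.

206 g/mol

An FCC cell has Z = 4 atoms; a = 4.950 × 10^-8 cm.
M = ρ·N_A·a³/Z = 11.3 × 6.022 × 10²³ × 1.213 × 10^-22 / 4 = 206 g/mol.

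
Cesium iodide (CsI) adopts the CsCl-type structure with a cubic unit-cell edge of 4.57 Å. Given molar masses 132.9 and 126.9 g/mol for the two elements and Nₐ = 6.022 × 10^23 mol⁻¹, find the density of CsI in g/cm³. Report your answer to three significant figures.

4.52 g/cm³

The CsCl-type structure contains Z = 1 formula unit per cell; M(CsI) = 132.9 + 126.9 = 259.8 g/mol.
a³ = (4.570 × 10^-8 cm)³ = 9.544 × 10^-23 cm³.
ρ = 1 × 259.8 / (6.022 × 10²³ × 9.544 × 10^-23) = 4.520 g/cm³.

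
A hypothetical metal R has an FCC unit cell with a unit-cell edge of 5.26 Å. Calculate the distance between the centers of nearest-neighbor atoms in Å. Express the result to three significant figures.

In an FCC structure, atoms touch along the face diagonal, so √2·a = 4r; the nearest-neighbor distance equals 2r = 0.7071·a.
d = 0.7071 × 5.26 = 3.72 Å.

3.72 Å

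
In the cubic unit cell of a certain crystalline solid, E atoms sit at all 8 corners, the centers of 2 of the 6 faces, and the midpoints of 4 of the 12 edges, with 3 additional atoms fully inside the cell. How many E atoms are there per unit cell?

Corner atoms are shared by 8 cells (1/8 each), face atoms by 2 (1/2 each), edge atoms by 4 (1/4 each), interior atoms are unshared.
Net atoms = 8 × 1/8 + 2 × 1/2 + 4 × 1/4 + 3 = 1 + 1 + 1 + 3 = 6.

6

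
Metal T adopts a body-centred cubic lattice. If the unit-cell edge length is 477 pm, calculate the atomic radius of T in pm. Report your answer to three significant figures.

207 pm

In a BCC lattice, atoms touch along the body diagonal, so √3·a = 4r.
r = √3·a/4 = 1.7321 × 477 / 4 = 207 pm.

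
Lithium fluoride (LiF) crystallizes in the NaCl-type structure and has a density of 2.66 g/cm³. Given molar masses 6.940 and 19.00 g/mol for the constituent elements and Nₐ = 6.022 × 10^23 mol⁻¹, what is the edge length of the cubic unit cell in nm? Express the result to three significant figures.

M(LiF) = 25.94 g/mol; Z = 4 formula units per cell.
a³ = Z·M/(N_A·ρ) = 4 × 25.94 / (6.022 × 10²³ × 2.66) = 6.478 × 10^-23 cm³, so a = 4.016 × 10^-8 cm = 0.402 nm.

0.402 nm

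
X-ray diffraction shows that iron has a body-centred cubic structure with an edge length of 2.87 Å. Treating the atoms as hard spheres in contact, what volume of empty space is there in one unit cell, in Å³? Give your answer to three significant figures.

7.56 Å³

In a BCC lattice atoms touch along the body diagonal, so √3·a = 4r, so r = 0.4330a = 1.243 Å.
V_cell = a³ = 23.64 Å³; V_atoms = 2 × (4/3)πr³ = 16.08 Å³.
Empty space = 23.64 − 16.08 = 7.56 Å³.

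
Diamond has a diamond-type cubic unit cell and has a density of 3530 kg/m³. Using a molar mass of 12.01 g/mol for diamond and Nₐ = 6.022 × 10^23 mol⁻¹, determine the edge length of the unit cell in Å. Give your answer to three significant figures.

3.56 Å

With Z = 8 atoms per diamond cubic cell, a³ = Z·M/(N_A·ρ) = 8 × 12.01 / (6.022 × 10²³ × 3.530 g/cm³) = 4.520 × 10^-23 cm³.
a = (4.520 × 10^-23)^(1/3) = 3.562 × 10^-8 cm = 3.56 Å.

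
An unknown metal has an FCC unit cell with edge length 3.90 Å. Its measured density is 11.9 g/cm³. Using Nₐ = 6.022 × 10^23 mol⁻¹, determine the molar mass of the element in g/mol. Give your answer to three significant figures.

An FCC cell has Z = 4 atoms; a = 3.900 × 10^-8 cm.
M = ρ·N_A·a³/Z = 11.9 × 6.022 × 10²³ × 5.932 × 10^-23 / 4 = 106 g/mol.

106 g/mol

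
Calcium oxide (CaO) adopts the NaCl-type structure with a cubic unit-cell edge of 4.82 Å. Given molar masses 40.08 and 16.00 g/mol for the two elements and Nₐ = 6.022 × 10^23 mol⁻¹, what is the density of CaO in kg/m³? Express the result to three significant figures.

3330 kg/m³

The NaCl-type structure contains Z = 4 formula units per cell; M(CaO) = 40.08 + 16.00 = 56.08 g/mol.
a³ = (4.820 × 10^-8 cm)³ = 1.120 × 10^-22 cm³.
ρ = 4 × 56.08 / (6.022 × 10²³ × 1.120 × 10^-22) = 3.326 g/cm³ = 3330 kg/m³.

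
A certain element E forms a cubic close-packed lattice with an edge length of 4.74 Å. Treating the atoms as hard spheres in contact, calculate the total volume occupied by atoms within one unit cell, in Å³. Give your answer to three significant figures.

In an FCC lattice atoms touch along the face diagonal, so √2·a = 4r, so r = 0.3536a = 1.676 Å.
V_atoms = Z × (4/3)πr³ = 4 × (4/3)π × (1.676)³ = 78.9 Å³.

78.9 Å³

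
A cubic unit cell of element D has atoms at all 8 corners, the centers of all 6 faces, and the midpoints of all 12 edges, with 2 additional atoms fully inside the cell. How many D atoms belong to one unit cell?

Corner atoms are shared by 8 cells (1/8 each), face atoms by 2 (1/2 each), edge atoms by 4 (1/4 each), interior atoms are unshared.
Net atoms = 8 × 1/8 + 6 × 1/2 + 12 × 1/4 + 2 = 1 + 3 + 3 + 2 = 9.

9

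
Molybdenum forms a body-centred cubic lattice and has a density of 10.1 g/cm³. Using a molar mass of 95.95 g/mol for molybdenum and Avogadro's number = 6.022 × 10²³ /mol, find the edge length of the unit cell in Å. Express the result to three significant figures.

With Z = 2 atoms per BCC cell, a³ = Z·M/(N_A·ρ) = 2 × 95.95 / (6.022 × 10²³ × 10.10 g/cm³) = 3.155 × 10^-23 cm³.
a = (3.155 × 10^-23)^(1/3) = 3.160 × 10^-8 cm = 3.16 Å.

3.16 Å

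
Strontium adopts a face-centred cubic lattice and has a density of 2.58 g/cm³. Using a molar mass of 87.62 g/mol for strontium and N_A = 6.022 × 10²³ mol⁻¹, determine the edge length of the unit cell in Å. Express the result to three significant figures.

With Z = 4 atoms per FCC cell, a³ = Z·M/(N_A·ρ) = 4 × 87.62 / (6.022 × 10²³ × 2.580 g/cm³) = 2.256 × 10^-22 cm³.
a = (2.256 × 10^-22)^(1/3) = 6.087 × 10^-8 cm = 6.09 Å.

6.09 Å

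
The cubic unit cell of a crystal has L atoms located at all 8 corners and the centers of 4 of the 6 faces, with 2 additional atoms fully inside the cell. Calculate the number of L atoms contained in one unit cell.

5

Corner atoms are shared by 8 cells (1/8 each), face atoms by 2 (1/2 each), interior atoms are unshared.
Net atoms = 8 × 1/8 + 4 × 1/2 + 2 = 1 + 2 + 2 = 5.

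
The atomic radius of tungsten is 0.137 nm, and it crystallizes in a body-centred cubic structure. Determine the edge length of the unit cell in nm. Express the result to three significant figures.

In a BCC lattice, atoms touch along the body diagonal, so √3·a = 4r.
a = 4r/√3 = 4 × 0.137 / 1.7321 = 0.316 nm.

0.316 nm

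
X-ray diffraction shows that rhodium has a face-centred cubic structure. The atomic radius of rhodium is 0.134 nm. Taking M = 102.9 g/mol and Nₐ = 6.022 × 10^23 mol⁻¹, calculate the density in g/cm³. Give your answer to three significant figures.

12.6 g/cm³

In an FCC lattice, atoms touch along the face diagonal, so √2·a = 4r, giving a = 0.3790 nm = 3.790 × 10^-8 cm.
With Z = 4, ρ = Z·M/(N_A·a³) = 4 × 102.9 / (6.022 × 10²³ × 5.444 × 10^-23) = 12.55 g/cm³.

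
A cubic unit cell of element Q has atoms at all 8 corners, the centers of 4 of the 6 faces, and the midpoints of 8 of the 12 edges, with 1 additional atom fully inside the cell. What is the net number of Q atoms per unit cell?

Corner atoms are shared by 8 cells (1/8 each), face atoms by 2 (1/2 each), edge atoms by 4 (1/4 each), interior atoms are unshared.
Net atoms = 8 × 1/8 + 4 × 1/2 + 8 × 1/4 + 1 = 1 + 2 + 2 + 1 = 6.

6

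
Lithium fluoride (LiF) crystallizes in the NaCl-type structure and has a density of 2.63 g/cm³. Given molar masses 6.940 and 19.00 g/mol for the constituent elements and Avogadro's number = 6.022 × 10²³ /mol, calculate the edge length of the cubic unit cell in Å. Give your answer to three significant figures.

4.03 Å

M(LiF) = 25.94 g/mol; Z = 4 formula units per cell.
a³ = Z·M/(N_A·ρ) = 4 × 25.94 / (6.022 × 10²³ × 2.63) = 6.551 × 10^-23 cm³, so a = 4.031 × 10^-8 cm = 4.03 Å.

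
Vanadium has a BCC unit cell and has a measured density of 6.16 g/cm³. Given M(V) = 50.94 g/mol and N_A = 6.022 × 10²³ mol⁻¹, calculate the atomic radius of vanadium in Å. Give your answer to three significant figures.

1.31 Å

For a BCC cell (Z = 2), a³ = Z·M/(N_A·ρ) = 2 × 50.94 / (6.022 × 10²³ × 6.160) = 2.746 × 10^-23 cm³, so a = 3.017 × 10^-8 cm = 3.017 Å.
Atoms touch along the body diagonal, so √3·a = 4r, so r = 0.4330 × a = 1.31 Å.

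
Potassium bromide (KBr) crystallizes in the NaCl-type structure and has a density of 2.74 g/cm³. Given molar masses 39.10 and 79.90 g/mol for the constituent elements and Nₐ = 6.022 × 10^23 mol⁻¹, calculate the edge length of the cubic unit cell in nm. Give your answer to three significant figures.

M(KBr) = 119.0 g/mol; Z = 4 formula units per cell.
a³ = Z·M/(N_A·ρ) = 4 × 119.0 / (6.022 × 10²³ × 2.74) = 2.885 × 10^-22 cm³, so a = 6.608 × 10^-8 cm = 0.661 nm.

0.661 nm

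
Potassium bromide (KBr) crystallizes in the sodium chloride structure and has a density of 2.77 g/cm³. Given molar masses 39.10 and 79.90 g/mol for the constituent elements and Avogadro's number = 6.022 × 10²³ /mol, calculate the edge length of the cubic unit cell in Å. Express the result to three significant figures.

M(KBr) = 119.0 g/mol; Z = 4 formula units per cell.
a³ = Z·M/(N_A·ρ) = 4 × 119.0 / (6.022 × 10²³ × 2.77) = 2.854 × 10^-22 cm³, so a = 6.584 × 10^-8 cm = 6.58 Å.

6.58 Å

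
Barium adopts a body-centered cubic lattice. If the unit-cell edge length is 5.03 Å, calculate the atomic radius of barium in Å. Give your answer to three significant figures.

In a BCC lattice, atoms touch along the body diagonal, so √3·a = 4r.
r = √3·a/4 = 1.7321 × 5.03 / 4 = 2.18 Å.

2.18 Å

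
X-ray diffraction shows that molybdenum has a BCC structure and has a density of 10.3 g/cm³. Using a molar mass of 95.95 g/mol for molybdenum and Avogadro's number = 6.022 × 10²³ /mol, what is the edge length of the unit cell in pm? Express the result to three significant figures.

314 pm

With Z = 2 atoms per BCC cell, a³ = Z·M/(N_A·ρ) = 2 × 95.95 / (6.022 × 10²³ × 10.30 g/cm³) = 3.094 × 10^-23 cm³.
a = (3.094 × 10^-23)^(1/3) = 3.139 × 10^-8 cm = 314 pm.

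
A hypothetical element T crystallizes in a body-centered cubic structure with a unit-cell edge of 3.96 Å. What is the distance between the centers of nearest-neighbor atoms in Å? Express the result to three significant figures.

3.43 Å

In a BCC structure, atoms touch along the body diagonal, so √3·a = 4r; the nearest-neighbor distance equals 2r = 0.8660·a.
d = 0.8660 × 3.96 = 3.43 Å.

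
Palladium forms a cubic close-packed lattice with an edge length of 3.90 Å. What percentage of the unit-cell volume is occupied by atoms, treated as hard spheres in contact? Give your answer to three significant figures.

74.0%

In an FCC lattice atoms touch along the face diagonal, so √2·a = 4r, so r = 0.3536a = 1.379 Å.
Packing fraction = Z·(4/3)πr³ / a³ = 4 × (4/3)π × (1.379)³ / (3.90)³ = 0.7405 = 74.0%.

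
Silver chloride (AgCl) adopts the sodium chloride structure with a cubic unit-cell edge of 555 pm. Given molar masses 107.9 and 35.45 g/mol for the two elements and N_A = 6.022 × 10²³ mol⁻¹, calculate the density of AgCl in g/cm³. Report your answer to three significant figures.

5.57 g/cm³

The sodium chloride structure contains Z = 4 formula units per cell; M(AgCl) = 107.9 + 35.45 = 143.35 g/mol.
a³ = (5.550 × 10^-8 cm)³ = 1.710 × 10^-22 cm³.
ρ = 4 × 143.35 / (6.022 × 10²³ × 1.710 × 10^-22) = 5.570 g/cm³.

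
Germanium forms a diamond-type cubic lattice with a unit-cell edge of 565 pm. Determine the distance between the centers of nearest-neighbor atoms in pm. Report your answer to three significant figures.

In a diamond cubic structure, nearest neighbors lie along the body diagonal with √3·a = 8r; the nearest-neighbor distance equals 2r = 0.4330·a.
d = 0.4330 × 565 = 245 pm.

245 pm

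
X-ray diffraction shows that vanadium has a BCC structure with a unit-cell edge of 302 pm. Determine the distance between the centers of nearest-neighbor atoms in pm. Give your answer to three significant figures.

262 pm

In a BCC structure, atoms touch along the body diagonal, so √3·a = 4r; the nearest-neighbor distance equals 2r = 0.8660·a.
d = 0.8660 × 302 = 262 pm.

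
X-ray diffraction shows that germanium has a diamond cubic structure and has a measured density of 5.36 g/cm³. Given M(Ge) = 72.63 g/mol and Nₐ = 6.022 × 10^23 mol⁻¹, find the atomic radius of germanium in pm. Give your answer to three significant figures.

For a diamond cubic cell (Z = 8), a³ = Z·M/(N_A·ρ) = 8 × 72.63 / (6.022 × 10²³ × 5.360) = 1.800 × 10^-22 cm³, so a = 5.646 × 10^-8 cm = 564.6 pm.
Nearest neighbors lie along the body diagonal with √3·a = 8r, so r = 0.2165 × a = 122 pm.

122 pm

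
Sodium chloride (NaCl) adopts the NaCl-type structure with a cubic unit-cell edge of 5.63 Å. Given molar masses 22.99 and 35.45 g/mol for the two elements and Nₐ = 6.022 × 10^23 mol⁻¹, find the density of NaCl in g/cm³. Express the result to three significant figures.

The NaCl-type structure contains Z = 4 formula units per cell; M(NaCl) = 22.99 + 35.45 = 58.44 g/mol.
a³ = (5.630 × 10^-8 cm)³ = 1.785 × 10^-22 cm³.
ρ = 4 × 58.44 / (6.022 × 10²³ × 1.785 × 10^-22) = 2.175 g/cm³.

2.18 g/cm³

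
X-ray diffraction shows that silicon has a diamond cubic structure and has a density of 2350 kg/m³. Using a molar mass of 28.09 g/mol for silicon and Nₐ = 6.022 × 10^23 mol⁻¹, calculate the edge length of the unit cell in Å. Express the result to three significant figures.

With Z = 8 atoms per diamond cubic cell, a³ = Z·M/(N_A·ρ) = 8 × 28.09 / (6.022 × 10²³ × 2.350 g/cm³) = 1.588 × 10^-22 cm³.
a = (1.588 × 10^-22)^(1/3) = 5.415 × 10^-8 cm = 5.42 Å.

5.42 Å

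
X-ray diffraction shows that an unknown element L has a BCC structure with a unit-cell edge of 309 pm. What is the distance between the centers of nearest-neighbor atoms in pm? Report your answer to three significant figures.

In a BCC structure, atoms touch along the body diagonal, so √3·a = 4r; the nearest-neighbor distance equals 2r = 0.8660·a.
d = 0.8660 × 309 = 268 pm.

268 pm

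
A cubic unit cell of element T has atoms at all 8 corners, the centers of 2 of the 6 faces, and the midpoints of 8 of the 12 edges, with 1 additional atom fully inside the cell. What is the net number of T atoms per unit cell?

Corner atoms are shared by 8 cells (1/8 each), face atoms by 2 (1/2 each), edge atoms by 4 (1/4 each), interior atoms are unshared.
Net atoms = 8 × 1/8 + 2 × 1/2 + 8 × 1/4 + 1 = 1 + 1 + 2 + 1 = 5.

5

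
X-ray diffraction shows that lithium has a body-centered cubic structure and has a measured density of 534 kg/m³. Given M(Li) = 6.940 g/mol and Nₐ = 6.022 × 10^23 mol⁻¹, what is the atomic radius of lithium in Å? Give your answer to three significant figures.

For a BCC cell (Z = 2), a³ = Z·M/(N_A·ρ) = 2 × 6.940 / (6.022 × 10²³ × 0.5340) = 4.316 × 10^-23 cm³, so a = 3.508 × 10^-8 cm = 3.508 Å.
Atoms touch along the body diagonal, so √3·a = 4r, so r = 0.4330 × a = 1.52 Å.

1.52 Å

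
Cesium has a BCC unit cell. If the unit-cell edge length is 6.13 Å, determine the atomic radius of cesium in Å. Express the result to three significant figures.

2.65 Å

In a BCC lattice, atoms touch along the body diagonal, so √3·a = 4r.
r = √3·a/4 = 1.7321 × 6.13 / 4 = 2.65 Å.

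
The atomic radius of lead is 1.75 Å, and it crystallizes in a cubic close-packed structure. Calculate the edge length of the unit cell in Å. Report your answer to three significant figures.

4.95 Å

In an FCC lattice, atoms touch along the face diagonal, so √2·a = 4r.
a = 4r/√2 = 4 × 1.75 / 1.4142 = 4.95 Å.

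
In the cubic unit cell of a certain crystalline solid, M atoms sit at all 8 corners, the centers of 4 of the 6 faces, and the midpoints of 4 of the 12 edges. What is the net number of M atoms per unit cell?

Corner atoms are shared by 8 cells (1/8 each), face atoms by 2 (1/2 each), edge atoms by 4 (1/4 each).
Net atoms = 8 × 1/8 + 4 × 1/2 + 4 × 1/4 = 1 + 2 + 1 = 4.

4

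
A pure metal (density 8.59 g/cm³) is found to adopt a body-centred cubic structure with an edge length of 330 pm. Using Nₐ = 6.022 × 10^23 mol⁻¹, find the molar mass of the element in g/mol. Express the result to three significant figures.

92.9 g/mol

A BCC cell has Z = 2 atoms; a = 3.300 × 10^-8 cm.
M = ρ·N_A·a³/Z = 8.59 × 6.022 × 10²³ × 3.594 × 10^-23 / 2 = 92.9 g/mol.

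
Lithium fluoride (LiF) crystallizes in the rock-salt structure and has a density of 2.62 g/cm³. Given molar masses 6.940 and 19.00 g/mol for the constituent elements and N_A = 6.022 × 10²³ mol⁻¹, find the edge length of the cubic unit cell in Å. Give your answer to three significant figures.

4.04 Å

M(LiF) = 25.94 g/mol; Z = 4 formula units per cell.
a³ = Z·M/(N_A·ρ) = 4 × 25.94 / (6.022 × 10²³ × 2.62) = 6.576 × 10^-23 cm³, so a = 4.036 × 10^-8 cm = 4.04 Å.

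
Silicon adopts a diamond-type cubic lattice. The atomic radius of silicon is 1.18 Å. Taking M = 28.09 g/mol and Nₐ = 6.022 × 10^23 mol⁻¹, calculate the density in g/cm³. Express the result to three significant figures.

In a diamond cubic lattice, nearest neighbors lie along the body diagonal with √3·a = 8r, giving a = 5.450 Å = 5.450 × 10^-8 cm.
With Z = 8, ρ = Z·M/(N_A·a³) = 8 × 28.09 / (6.022 × 10²³ × 1.619 × 10^-22) = 2.305 g/cm³.

2.30 g/cm³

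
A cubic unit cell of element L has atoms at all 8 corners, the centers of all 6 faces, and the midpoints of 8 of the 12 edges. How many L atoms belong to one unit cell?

Corner atoms are shared by 8 cells (1/8 each), face atoms by 2 (1/2 each), edge atoms by 4 (1/4 each).
Net atoms = 8 × 1/8 + 6 × 1/2 + 8 × 1/4 = 1 + 3 + 2 = 6.

6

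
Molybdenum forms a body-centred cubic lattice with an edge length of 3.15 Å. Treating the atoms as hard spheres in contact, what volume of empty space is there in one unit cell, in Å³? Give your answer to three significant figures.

In a BCC lattice atoms touch along the body diagonal, so √3·a = 4r, so r = 0.4330a = 1.364 Å.
V_cell = a³ = 31.26 Å³; V_atoms = 2 × (4/3)πr³ = 21.26 Å³.
Empty space = 31.26 − 21.26 = 10.0 Å³.

10.0 Å³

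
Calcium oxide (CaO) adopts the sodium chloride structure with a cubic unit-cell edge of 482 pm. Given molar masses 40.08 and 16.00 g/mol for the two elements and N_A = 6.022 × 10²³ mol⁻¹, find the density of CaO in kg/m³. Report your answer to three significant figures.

The sodium chloride structure contains Z = 4 formula units per cell; M(CaO) = 40.08 + 16.00 = 56.08 g/mol.
a³ = (4.820 × 10^-8 cm)³ = 1.120 × 10^-22 cm³.
ρ = 4 × 56.08 / (6.022 × 10²³ × 1.120 × 10^-22) = 3.326 g/cm³ = 3330 kg/m³.

3330 kg/m³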